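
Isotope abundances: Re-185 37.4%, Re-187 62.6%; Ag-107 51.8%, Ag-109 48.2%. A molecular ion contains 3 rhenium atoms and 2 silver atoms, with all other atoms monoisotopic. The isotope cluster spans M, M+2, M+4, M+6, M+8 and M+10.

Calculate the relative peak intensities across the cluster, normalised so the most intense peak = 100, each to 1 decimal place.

Rhenium pattern (n=3): 0.05231362 : 0.26268713 : 0.43968487 : 0.24531438
Silver pattern (n=2): 0.268324 : 0.499352 : 0.232324
Convolve the two distributions (both contribute in 2-u steps):
  M: 0.05231362×0.268324 = 0.014037
  M+2: 0.05231362×0.499352 + 0.26268713×0.268324 = 0.096608
  M+4: 0.05231362×0.232324 + 0.26268713×0.499352 + 0.43968487×0.268324 = 0.261305
  M+6: 0.26268713×0.232324 + 0.43968487×0.499352 + 0.24531438×0.268324 = 0.346410
  M+8: 0.43968487×0.232324 + 0.24531438×0.499352 = 0.224648
  M+10: 0.24531438×0.232324 = 0.056992
Scale to base peak (0.346410) = 100: 4.1 : 27.9 : 75.4 : 100.0 : 64.9 : 16.5

4.1 : 27.9 : 75.4 : 100.0 : 64.9 : 16.5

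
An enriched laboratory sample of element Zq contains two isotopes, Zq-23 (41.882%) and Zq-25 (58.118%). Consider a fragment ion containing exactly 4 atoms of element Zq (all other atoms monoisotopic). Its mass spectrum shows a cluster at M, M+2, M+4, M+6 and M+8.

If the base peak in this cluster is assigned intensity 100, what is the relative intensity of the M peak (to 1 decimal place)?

(0.41882 + 0.58118)^4 gives M 0.0308, M+2 0.1708, M+4 0.3555, M+6 0.3289, M+8 0.1141; the largest is M+4.
P(M+4) = C(4,2) × 0.41882^2 × 0.58118^2 = 6 × 0.17541019 × 0.33777019 = 0.355490 (base)
P(M) = C(4,0) × 0.41882^4 × 0.58118^0 = 1 × 0.03076874 × 1.0000 = 0.030769
Relative intensity = 0.030769 / 0.355490 × 100 = 8.7

8.7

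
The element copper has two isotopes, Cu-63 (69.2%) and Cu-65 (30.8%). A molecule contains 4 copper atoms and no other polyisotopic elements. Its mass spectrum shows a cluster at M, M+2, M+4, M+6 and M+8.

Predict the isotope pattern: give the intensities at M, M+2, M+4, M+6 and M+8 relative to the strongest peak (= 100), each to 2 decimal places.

The 4 Cu atoms are independent, so intensities follow the terms of (0.692 + 0.308)^4.
P(M) = 0.692^4 = 0.229311
P(M+2) = 4 × 0.692^3 × 0.308^1 = 0.408253
P(M+4) = 6 × 0.692^2 × 0.308^2 = 0.272562
P(M+6) = 4 × 0.692^1 × 0.308^3 = 0.080876
P(M+8) = 0.308^4 = 0.008999
The M+2 peak is largest (0.408253); scaling to 100 gives 56.17 : 100.00 : 66.76 : 19.81 : 2.20.

56.17 : 100.00 : 66.76 : 19.81 : 2.20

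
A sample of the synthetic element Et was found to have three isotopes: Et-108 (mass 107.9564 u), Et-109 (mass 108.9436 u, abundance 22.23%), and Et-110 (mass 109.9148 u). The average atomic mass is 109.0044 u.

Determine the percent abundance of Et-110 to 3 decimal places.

The remaining 77.77% is split between Et-108 (fraction x) and Et-110 (fraction 0.7777 − x).
Substituting: 107.9564x + 109.9148(0.7777 − x) = 84.78623772
(107.9564 − 109.9148)x = -0.69450224  ⇒  x = 0.35463, y = 0.42307
Et-108: 35.463%, Et-110: 42.307%.

42.307%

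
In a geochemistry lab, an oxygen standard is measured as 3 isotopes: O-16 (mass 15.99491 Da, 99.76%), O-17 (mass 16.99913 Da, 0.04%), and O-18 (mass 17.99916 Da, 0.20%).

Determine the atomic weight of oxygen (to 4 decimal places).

Weight each isotope mass by its fractional abundance: 0.9976 × 15.99491 + 0.0004 × 16.99913 + 0.0020 × 17.99916
= 15.956522 + 0.006800 + 0.035998 = 15.999320 Da

15.9993 Da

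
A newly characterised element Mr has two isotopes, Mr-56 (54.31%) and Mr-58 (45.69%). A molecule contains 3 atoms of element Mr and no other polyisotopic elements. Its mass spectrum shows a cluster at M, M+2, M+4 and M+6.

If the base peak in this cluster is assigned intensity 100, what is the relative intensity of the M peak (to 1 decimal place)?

Term probabilities: M 0.1602, M+2 0.4043, M+4 0.3401, M+6 0.0954. Base peak = M+2.
P(M+2) = C(3,1) × 0.5431^2 × 0.4569^1 = 3 × 0.29495761 × 0.4569 = 0.404298 (base)
P(M) = C(3,0) × 0.5431^3 × 0.4569^0 = 1 × 0.16019148 × 1.0000 = 0.160191
Relative intensity = 0.160191 / 0.404298 × 100 = 39.6

39.6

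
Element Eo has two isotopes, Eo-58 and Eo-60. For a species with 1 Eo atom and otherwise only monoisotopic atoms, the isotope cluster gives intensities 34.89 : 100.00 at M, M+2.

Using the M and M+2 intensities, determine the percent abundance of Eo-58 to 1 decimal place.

If p is the fraction of Eo that is Eo-58, then I(M+2)/I(M) = [C(1,1)·p^0·(1−p)] / p^1 = 1·(1−p)/p = 100.00/34.89 = 2.8662
(1−p)/p = 2.8662/1 = 2.8662  ⇒  p = 1/(1 + 2.8662) = 0.2587
Eo-58: 25.9%, Eo-60: 74.1%.

25.9%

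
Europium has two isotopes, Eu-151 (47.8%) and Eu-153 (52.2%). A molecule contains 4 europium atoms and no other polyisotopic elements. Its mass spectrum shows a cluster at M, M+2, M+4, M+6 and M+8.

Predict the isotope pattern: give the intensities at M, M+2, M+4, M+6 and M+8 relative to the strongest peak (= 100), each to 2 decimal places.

Expanding (0.478 + 0.522)^4:
P(M) = 0.478^4 = 0.052205
P(M+2) = 4 × 0.478^3 × 0.522^1 = 0.228042
P(M+4) = 6 × 0.478^2 × 0.522^2 = 0.373549
P(M+6) = 4 × 0.478^1 × 0.522^3 = 0.271956
P(M+8) = 0.522^4 = 0.074248
The M+4 peak is largest (0.373549); scaling to 100 gives 13.98 : 61.05 : 100.00 : 72.80 : 19.88.

13.98 : 61.05 : 100.00 : 72.80 : 19.88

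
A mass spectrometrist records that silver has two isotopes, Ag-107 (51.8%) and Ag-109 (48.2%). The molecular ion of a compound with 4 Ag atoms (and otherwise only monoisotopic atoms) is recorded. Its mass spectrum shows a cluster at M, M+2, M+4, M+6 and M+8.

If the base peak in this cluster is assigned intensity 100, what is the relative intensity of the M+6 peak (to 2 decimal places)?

Binomial terms of (0.518 + 0.482)^4: M 0.0720, M+2 0.2680, M+4 0.3740, M+6 0.2320, M+8 0.0540 → M+4 is the base peak.
P(M+4) = C(4,2) × 0.518^2 × 0.482^2 = 6 × 0.268324 × 0.232324 = 0.374029 (base)
P(M+6) = C(4,3) × 0.518^1 × 0.482^3 = 4 × 0.5180 × 0.11198017 = 0.232023
Relative intensity = 0.232023 / 0.374029 × 100 = 62.03

62.03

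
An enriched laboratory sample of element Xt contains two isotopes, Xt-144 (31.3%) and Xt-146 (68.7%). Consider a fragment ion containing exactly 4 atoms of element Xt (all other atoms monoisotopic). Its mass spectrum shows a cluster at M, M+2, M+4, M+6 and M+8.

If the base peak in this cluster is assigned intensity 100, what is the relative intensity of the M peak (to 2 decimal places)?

2.36

Term probabilities: M 0.0096, M+2 0.0843, M+4 0.2774, M+6 0.4060, M+8 0.2228. Base peak = M+6.
P(M+6) = C(4,3) × 0.313^1 × 0.687^3 = 4 × 0.3130 × 0.3242427 = 0.405952 (base)
P(M) = C(4,0) × 0.313^4 × 0.687^0 = 1 × 0.00959792 × 1.0000 = 0.009598
Relative intensity = 0.009598 / 0.405952 × 100 = 2.36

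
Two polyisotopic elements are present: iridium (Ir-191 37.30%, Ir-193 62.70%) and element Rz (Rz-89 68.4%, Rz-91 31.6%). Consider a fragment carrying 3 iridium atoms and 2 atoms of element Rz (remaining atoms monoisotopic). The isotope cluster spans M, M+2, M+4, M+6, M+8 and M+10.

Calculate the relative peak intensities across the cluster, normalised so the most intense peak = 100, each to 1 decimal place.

7.3 : 43.7 : 97.7 : 100.0 : 45.4 : 7.4

Iridium pattern (n=3): 0.05189512 : 0.26170165 : 0.43991135 : 0.24649188
Element Rz pattern (n=2): 0.467856 : 0.432288 : 0.099856
Convolve the two distributions (both contribute in 2-u steps):
  M: 0.05189512×0.467856 = 0.024279
  M+2: 0.05189512×0.432288 + 0.26170165×0.467856 = 0.144872
  M+4: 0.05189512×0.099856 + 0.26170165×0.432288 + 0.43991135×0.467856 = 0.324128
  M+6: 0.26170165×0.099856 + 0.43991135×0.432288 + 0.24649188×0.467856 = 0.331624
  M+8: 0.43991135×0.099856 + 0.24649188×0.432288 = 0.150483
  M+10: 0.24649188×0.099856 = 0.024614
Scale to base peak (0.331624) = 100: 7.3 : 43.7 : 97.7 : 100.0 : 45.4 : 7.4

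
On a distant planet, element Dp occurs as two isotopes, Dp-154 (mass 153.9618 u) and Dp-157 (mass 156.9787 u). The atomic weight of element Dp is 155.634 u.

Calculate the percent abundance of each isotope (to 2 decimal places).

Dp-154: 44.57%, Dp-157: 55.43%

With x = fraction of Dp-154 (so Dp-157 is 1 − x):
153.9618·x + 156.9787·(1 − x) = 155.634
(153.9618 − 156.9787)·x = 155.634 − 156.9787
x = -1.3447 / -3.0169 = 0.44572 → 44.57% Dp-154, 55.43% Dp-157.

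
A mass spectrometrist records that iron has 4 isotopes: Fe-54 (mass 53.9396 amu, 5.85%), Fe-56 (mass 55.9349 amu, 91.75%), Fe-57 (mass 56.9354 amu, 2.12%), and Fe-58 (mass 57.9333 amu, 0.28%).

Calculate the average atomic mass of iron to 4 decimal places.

55.8450 amu

Ar = Σ fᵢ·mᵢ = 0.0585 × 53.9396 + 0.9175 × 55.9349 + 0.0212 × 56.9354 + 0.0028 × 57.9333
= 3.15547 + 51.32027 + 1.20703 + 0.16221 = 55.84498 amu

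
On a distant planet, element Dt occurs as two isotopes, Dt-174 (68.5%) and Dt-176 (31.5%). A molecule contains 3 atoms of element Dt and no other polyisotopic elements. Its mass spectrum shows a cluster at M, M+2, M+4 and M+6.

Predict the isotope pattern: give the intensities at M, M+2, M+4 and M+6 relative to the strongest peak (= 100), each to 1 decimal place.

72.5 : 100.0 : 46.0 : 7.0

The 3 Dt atoms are independent, so intensities follow the terms of (0.685 + 0.315)^3.
P(M) = 0.685^3 = 0.321419
P(M+2) = 3 × 0.685^2 × 0.315^1 = 0.443418
P(M+4) = 3 × 0.685^1 × 0.315^2 = 0.203907
P(M+6) = 0.315^3 = 0.031256
The M+2 peak is largest (0.443418); scaling to 100 gives 72.5 : 100.0 : 46.0 : 7.0.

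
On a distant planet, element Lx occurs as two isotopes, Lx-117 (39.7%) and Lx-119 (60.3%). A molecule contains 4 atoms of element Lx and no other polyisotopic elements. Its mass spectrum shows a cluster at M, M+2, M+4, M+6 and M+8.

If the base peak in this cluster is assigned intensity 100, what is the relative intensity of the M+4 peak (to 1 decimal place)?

98.8

Term probabilities: M 0.0248, M+2 0.1509, M+4 0.3438, M+6 0.3482, M+8 0.1322. Base peak = M+6.
P(M+6) = C(4,3) × 0.397^1 × 0.603^3 = 4 × 0.3970 × 0.21925623 = 0.348179 (base)
P(M+4) = C(4,2) × 0.397^2 × 0.603^2 = 6 × 0.157609 × 0.363609 = 0.343848
Relative intensity = 0.343848 / 0.348179 × 100 = 98.8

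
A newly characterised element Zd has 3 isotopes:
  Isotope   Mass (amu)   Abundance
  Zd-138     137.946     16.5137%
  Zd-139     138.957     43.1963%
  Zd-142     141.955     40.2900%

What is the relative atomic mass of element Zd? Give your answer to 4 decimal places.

139.9979 amu

Weight each isotope mass by its fractional abundance: 0.165137 × 137.946 + 0.431963 × 138.957 + 0.402900 × 141.955
= 22.77999 + 60.02428 + 57.19367 = 139.99794 amu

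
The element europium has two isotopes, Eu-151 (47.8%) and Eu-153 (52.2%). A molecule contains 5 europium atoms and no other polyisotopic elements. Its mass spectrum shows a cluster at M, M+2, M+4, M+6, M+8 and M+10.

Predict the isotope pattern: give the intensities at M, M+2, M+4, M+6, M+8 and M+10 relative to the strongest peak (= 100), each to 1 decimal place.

7.7 : 41.9 : 91.6 : 100.0 : 54.6 : 11.9

Expanding (0.478 + 0.522)^5:
P(M) = 0.478^5 = 0.024954
P(M+2) = 5 × 0.478^4 × 0.522^1 = 0.136255
P(M+4) = 10 × 0.478^3 × 0.522^2 = 0.297594
P(M+6) = 10 × 0.478^2 × 0.522^3 = 0.324988
P(M+8) = 5 × 0.478^1 × 0.522^4 = 0.177452
P(M+10) = 0.522^5 = 0.038757
The M+6 peak is largest (0.324988); scaling to 100 gives 7.7 : 41.9 : 91.6 : 100.0 : 54.6 : 11.9.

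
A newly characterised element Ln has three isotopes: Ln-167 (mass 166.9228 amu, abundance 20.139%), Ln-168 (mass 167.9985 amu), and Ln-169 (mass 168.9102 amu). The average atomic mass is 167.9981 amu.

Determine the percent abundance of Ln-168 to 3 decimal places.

The remaining 79.861% is split between Ln-168 (fraction x) and Ln-169 (fraction 0.79861 − x).
Substituting: 167.9985x + 168.9102(0.79861 − x) = 134.381517308
(167.9985 − 168.9102)x = -0.511857514  ⇒  x = 0.56143, y = 0.23718
Ln-168: 56.143%, Ln-169: 23.718%.

56.143%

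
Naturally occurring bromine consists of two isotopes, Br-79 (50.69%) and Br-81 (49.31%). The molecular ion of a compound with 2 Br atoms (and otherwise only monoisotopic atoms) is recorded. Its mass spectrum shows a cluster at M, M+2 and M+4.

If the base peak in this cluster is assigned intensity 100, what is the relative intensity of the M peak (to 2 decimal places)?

(0.5069 + 0.4931)^2 gives M 0.2569, M+2 0.4999, M+4 0.2431; the largest is M+2.
P(M+2) = C(2,1) × 0.5069^1 × 0.4931^1 = 2 × 0.5069 × 0.4931 = 0.499905 (base)
P(M) = C(2,0) × 0.5069^2 × 0.4931^0 = 1 × 0.25694761 × 1.0000 = 0.256948
Relative intensity = 0.256948 / 0.499905 × 100 = 51.40

51.40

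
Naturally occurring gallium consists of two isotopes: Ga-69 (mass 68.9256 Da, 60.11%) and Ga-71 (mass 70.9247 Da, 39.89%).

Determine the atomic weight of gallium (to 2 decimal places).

69.72 Da

Average mass = Σ (abundance × isotope mass) = 0.6011 × 68.9256 + 0.3989 × 70.9247
= 41.43118 + 28.29186 = 69.72304 Da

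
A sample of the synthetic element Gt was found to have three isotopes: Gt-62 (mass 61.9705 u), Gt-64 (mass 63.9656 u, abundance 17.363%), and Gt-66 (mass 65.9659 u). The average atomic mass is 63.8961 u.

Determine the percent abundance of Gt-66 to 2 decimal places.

39.53%

Let x and y be the fractions of Gt-62 and Gt-66. Then x + y = 1 − 0.17363 = 0.82637 and 61.9705x + 65.9659y = 63.8961 − 0.17363×63.9656 = 52.789752872.
Substituting: 61.9705x + 65.9659(0.82637 − x) = 52.789752872
(61.9705 − 65.9659)x = -1.722487911  ⇒  x = 0.43112, y = 0.39525
Gt-62: 43.11%, Gt-66: 39.53%.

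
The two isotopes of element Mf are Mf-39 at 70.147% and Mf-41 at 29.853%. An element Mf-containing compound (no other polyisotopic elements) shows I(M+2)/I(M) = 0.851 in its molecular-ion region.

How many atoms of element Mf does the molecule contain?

2

The M+2/M ratio from n Mf atoms is n · q/p = n · 0.29853/0.70147.
n = 0.851 × 0.70147/0.29853 = 2.00 ≈ 2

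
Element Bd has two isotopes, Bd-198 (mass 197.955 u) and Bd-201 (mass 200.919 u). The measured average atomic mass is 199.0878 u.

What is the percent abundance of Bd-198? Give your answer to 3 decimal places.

61.781%

With x = fraction of Bd-198 (so Bd-201 is 1 − x):
197.955·x + 200.919·(1 − x) = 199.0878
(197.955 − 200.919)·x = 199.0878 − 200.919
x = -1.8312 / -2.964 = 0.61781 → 61.781% Bd-198, 38.219% Bd-201.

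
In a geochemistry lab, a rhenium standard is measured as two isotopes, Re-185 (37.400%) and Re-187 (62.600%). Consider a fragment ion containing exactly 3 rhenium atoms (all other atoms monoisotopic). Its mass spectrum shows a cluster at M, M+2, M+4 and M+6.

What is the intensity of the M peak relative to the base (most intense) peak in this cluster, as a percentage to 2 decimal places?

11.90%

(0.37400 + 0.62600)^3 gives M 0.0523, M+2 0.2627, M+4 0.4397, M+6 0.2453; the largest is M+4.
P(M+4) = C(3,2) × 0.37400^1 × 0.62600^2 = 3 × 0.3740 × 0.391876 = 0.439685 (base)
P(M) = C(3,0) × 0.37400^3 × 0.62600^0 = 1 × 0.05231362 × 1.0000 = 0.052314
Relative intensity = 0.052314 / 0.439685 × 100 = 11.90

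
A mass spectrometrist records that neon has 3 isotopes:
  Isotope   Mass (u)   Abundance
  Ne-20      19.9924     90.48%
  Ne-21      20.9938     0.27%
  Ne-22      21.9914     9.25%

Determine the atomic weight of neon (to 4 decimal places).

The abundance-weighted mean is 0.9048 × 19.9924 + 0.0027 × 20.9938 + 0.0925 × 21.9914
= 18.08912 + 0.05668 + 2.03420 = 20.18000 u

20.1800 u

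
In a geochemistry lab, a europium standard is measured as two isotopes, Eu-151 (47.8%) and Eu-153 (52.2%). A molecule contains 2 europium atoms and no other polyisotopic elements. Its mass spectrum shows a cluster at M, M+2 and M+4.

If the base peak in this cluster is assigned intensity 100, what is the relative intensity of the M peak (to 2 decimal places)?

45.79

Binomial terms of (0.478 + 0.522)^2: M 0.2285, M+2 0.4990, M+4 0.2725 → M+2 is the base peak.
P(M+2) = C(2,1) × 0.478^1 × 0.522^1 = 2 × 0.4780 × 0.5220 = 0.499032 (base)
P(M) = C(2,0) × 0.478^2 × 0.522^0 = 1 × 0.228484 × 1.0000 = 0.228484
Relative intensity = 0.228484 / 0.499032 × 100 = 45.79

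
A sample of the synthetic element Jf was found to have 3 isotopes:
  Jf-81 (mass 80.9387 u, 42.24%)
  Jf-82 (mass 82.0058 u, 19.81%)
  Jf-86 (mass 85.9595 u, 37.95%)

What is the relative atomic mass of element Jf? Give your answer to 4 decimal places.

The abundance-weighted mean is 0.4224 × 80.9387 + 0.1981 × 82.0058 + 0.3795 × 85.9595
= 34.18851 + 16.24535 + 32.62163 = 83.05549 u

83.0555 u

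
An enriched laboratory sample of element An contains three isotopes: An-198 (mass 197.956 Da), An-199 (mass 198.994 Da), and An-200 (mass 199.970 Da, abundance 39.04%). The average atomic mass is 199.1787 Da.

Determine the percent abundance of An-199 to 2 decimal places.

Let x and y be the fractions of An-198 and An-199. Then x + y = 1 − 0.3904 = 0.6096 and 197.956x + 198.994y = 199.1787 − 0.3904×199.970 = 121.110412.
Substituting: 197.956x + 198.994(0.6096 − x) = 121.110412
(197.956 − 198.994)x = -0.1963304  ⇒  x = 0.18914, y = 0.42046
An-198: 18.91%, An-199: 42.05%.

42.05%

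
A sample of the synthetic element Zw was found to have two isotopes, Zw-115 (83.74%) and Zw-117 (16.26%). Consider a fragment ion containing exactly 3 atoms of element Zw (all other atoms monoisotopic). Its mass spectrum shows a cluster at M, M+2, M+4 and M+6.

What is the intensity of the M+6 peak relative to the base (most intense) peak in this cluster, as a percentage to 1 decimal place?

0.7%

Term probabilities: M 0.5872, M+2 0.3421, M+4 0.0664, M+6 0.0043. Base peak = M.
P(M) = C(3,0) × 0.8374^3 × 0.1626^0 = 1 × 0.58721734 × 1.0000 = 0.587217 (base)
P(M+6) = C(3,3) × 0.8374^0 × 0.1626^3 = 1 × 1.0000 × 0.00429894 = 0.004299
Relative intensity = 0.004299 / 0.587217 × 100 = 0.7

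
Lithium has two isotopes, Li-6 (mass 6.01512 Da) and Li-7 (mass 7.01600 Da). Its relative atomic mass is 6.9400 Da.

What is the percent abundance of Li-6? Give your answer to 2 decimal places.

Let x be the fractional abundance of Li-6; then Li-7 has abundance 1 − x.
6.01512·x + 7.01600·(1 − x) = 6.9400
(6.01512 − 7.01600)·x = 6.9400 − 7.01600
x = -0.07600 / -1.00088 = 0.07593 → 7.59% Li-6, 92.41% Li-7.

7.59%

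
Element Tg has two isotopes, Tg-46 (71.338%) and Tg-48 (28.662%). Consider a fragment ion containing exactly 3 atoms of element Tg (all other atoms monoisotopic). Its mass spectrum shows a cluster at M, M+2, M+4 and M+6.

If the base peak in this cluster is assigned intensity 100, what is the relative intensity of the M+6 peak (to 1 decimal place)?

5.4

Binomial terms of (0.71338 + 0.28662)^3: M 0.3630, M+2 0.4376, M+4 0.1758, M+6 0.0235 → M+2 is the base peak.
P(M+2) = C(3,1) × 0.71338^2 × 0.28662^1 = 3 × 0.50891102 × 0.28662 = 0.437592 (base)
P(M+6) = C(3,3) × 0.71338^0 × 0.28662^3 = 1 × 1.0000 × 0.02354613 = 0.023546
Relative intensity = 0.023546 / 0.437592 × 100 = 5.4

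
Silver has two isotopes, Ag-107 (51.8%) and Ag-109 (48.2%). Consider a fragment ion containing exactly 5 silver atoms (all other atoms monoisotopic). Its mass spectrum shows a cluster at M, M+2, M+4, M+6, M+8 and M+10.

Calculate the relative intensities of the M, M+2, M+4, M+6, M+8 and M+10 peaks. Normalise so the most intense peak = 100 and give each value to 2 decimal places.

11.55 : 53.73 : 100.00 : 93.05 : 43.29 : 8.06

The 5 Ag atoms are independent, so intensities follow the terms of (0.518 + 0.482)^5.
P(M) = 0.518^5 = 0.037295
P(M+2) = 5 × 0.518^4 × 0.482^1 = 0.173515
P(M+4) = 10 × 0.518^3 × 0.482^2 = 0.322911
P(M+6) = 10 × 0.518^2 × 0.482^3 = 0.300470
P(M+8) = 5 × 0.518^1 × 0.482^4 = 0.139794
P(M+10) = 0.482^5 = 0.026016
The M+4 peak is largest (0.322911); scaling to 100 gives 11.55 : 53.73 : 100.00 : 93.05 : 43.29 : 8.06.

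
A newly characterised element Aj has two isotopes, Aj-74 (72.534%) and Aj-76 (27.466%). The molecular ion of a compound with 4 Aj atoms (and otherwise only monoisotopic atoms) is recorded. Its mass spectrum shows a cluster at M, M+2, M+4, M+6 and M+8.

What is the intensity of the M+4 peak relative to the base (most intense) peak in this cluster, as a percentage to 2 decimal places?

56.80%

Term probabilities: M 0.2768, M+2 0.4193, M+4 0.2381, M+6 0.0601, M+8 0.0057. Base peak = M+2.
P(M+2) = C(4,1) × 0.72534^3 × 0.27466^1 = 4 × 0.38161451 × 0.27466 = 0.419257 (base)
P(M+4) = C(4,2) × 0.72534^2 × 0.27466^2 = 6 × 0.52611812 × 0.07543812 = 0.238136
Relative intensity = 0.238136 / 0.419257 × 100 = 56.80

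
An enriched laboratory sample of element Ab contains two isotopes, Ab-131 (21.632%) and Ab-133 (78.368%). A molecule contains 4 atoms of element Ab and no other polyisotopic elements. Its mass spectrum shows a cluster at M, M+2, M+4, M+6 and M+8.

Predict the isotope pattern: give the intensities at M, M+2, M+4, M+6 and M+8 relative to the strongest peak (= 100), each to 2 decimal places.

Each Ab atom is independently Ab-131 (p = 0.21632) or Ab-133 (q = 0.78368); the cluster is the binomial expansion (p + q)^4.
P(M) = 0.21632^4 = 0.002190
P(M+2) = 4 × 0.21632^3 × 0.78368^1 = 0.031731
P(M+4) = 6 × 0.21632^2 × 0.78368^2 = 0.172434
P(M+6) = 4 × 0.21632^1 × 0.78368^3 = 0.416460
P(M+8) = 0.78368^4 = 0.377186
The M+6 peak is largest (0.416460); scaling to 100 gives 0.53 : 7.62 : 41.40 : 100.00 : 90.57.

0.53 : 7.62 : 41.40 : 100.00 : 90.57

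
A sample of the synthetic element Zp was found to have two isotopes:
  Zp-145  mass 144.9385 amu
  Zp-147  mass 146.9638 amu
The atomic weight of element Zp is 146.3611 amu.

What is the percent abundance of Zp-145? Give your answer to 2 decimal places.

29.76%

With x = fraction of Zp-145 (so Zp-147 is 1 − x):
144.9385·x + 146.9638·(1 − x) = 146.3611
(144.9385 − 146.9638)·x = 146.3611 − 146.9638
x = -0.6027 / -2.0253 = 0.29759 → 29.76% Zp-145, 70.24% Zp-147.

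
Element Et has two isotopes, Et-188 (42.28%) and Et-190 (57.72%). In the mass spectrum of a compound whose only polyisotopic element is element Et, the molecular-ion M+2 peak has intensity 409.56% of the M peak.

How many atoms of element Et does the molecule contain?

3

With n Et atoms, P(M+2)/P(M) = C(n,1)·p^(n−1)q / p^n = n·q/p = n · 0.5772/0.4228.
n = 4.0956 × 0.4228/0.5772 = 3.00 ≈ 3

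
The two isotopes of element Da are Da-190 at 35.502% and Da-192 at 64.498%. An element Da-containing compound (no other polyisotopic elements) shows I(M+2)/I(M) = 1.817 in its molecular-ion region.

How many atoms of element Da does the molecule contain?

1

The M+2/M ratio from n Da atoms is n · q/p = n · 0.64498/0.35502.
n = 1.817 × 0.35502/0.64498 = 1.00 ≈ 1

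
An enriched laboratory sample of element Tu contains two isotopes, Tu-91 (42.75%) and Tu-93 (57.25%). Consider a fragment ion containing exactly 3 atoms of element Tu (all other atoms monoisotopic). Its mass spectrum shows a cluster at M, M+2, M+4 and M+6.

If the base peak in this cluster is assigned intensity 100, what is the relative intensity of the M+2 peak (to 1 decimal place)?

74.7

Binomial terms of (0.4275 + 0.5725)^3: M 0.0781, M+2 0.3139, M+4 0.4203, M+6 0.1876 → M+4 is the base peak.
P(M+4) = C(3,2) × 0.4275^1 × 0.5725^2 = 3 × 0.4275 × 0.32775625 = 0.420347 (base)
P(M+2) = C(3,1) × 0.4275^2 × 0.5725^1 = 3 × 0.18275625 × 0.5725 = 0.313884
Relative intensity = 0.313884 / 0.420347 × 100 = 74.7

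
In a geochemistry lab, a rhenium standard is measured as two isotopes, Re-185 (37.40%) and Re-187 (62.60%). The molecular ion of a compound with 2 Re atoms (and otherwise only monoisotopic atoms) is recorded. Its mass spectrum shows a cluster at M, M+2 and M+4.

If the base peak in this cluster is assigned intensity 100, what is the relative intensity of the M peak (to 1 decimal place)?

Term probabilities: M 0.1399, M+2 0.4682, M+4 0.3919. Base peak = M+2.
P(M+2) = C(2,1) × 0.3740^1 × 0.6260^1 = 2 × 0.3740 × 0.6260 = 0.468248 (base)
P(M) = C(2,0) × 0.3740^2 × 0.6260^0 = 1 × 0.139876 × 1.0000 = 0.139876
Relative intensity = 0.139876 / 0.468248 × 100 = 29.9

29.9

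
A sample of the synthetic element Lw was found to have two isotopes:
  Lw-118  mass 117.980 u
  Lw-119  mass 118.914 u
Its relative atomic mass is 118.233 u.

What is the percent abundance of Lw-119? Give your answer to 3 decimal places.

27.088%

Writing the weighted mean with unknown fraction x of Lw-118:
117.980·x + 118.914·(1 − x) = 118.233
(117.980 − 118.914)·x = 118.233 − 118.914
x = -0.681 / -0.934 = 0.72912 → 72.912% Lw-118, 27.088% Lw-119.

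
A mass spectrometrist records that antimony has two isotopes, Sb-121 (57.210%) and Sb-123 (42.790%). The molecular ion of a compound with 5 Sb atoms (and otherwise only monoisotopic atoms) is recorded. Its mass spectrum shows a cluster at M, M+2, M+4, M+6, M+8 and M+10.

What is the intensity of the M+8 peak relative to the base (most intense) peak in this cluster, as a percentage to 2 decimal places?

27.97%

Term probabilities: M 0.0613, M+2 0.2292, M+4 0.3428, M+6 0.2564, M+8 0.0959, M+10 0.0143. Base peak = M+4.
P(M+4) = C(5,2) × 0.57210^3 × 0.42790^2 = 10 × 0.18724742 × 0.18309841 = 0.342847 (base)
P(M+8) = C(5,4) × 0.57210^1 × 0.42790^4 = 5 × 0.5721 × 0.03352503 = 0.095898
Relative intensity = 0.095898 / 0.342847 × 100 = 27.97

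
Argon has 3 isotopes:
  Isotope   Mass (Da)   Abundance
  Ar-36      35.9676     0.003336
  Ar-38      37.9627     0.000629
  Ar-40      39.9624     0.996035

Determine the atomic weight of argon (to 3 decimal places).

39.948 Da

Weight each isotope mass by its fractional abundance: 0.003336 × 35.9676 + 0.000629 × 37.9627 + 0.996035 × 39.9624
= 0.11999 + 0.02388 + 39.80395 = 39.94782 Da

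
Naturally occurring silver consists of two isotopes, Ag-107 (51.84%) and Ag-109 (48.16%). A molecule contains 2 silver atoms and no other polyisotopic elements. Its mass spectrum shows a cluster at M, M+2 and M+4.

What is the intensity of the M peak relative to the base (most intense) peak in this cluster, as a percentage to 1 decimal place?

(0.5184 + 0.4816)^2 gives M 0.2687, M+2 0.4993, M+4 0.2319; the largest is M+2.
P(M+2) = C(2,1) × 0.5184^1 × 0.4816^1 = 2 × 0.5184 × 0.4816 = 0.499323 (base)
P(M) = C(2,0) × 0.5184^2 × 0.4816^0 = 1 × 0.26873856 × 1.0000 = 0.268739
Relative intensity = 0.268739 / 0.499323 × 100 = 53.8

53.8%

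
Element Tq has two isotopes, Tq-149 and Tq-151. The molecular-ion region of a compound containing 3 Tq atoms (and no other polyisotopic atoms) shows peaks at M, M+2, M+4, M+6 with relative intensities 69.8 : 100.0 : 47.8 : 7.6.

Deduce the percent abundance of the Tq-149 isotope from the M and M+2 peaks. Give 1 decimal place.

If p is the fraction of Tq that is Tq-149, then I(M+2)/I(M) = [C(3,1)·p^2·(1−p)] / p^3 = 3·(1−p)/p = 100.0/69.8 = 1.4327
(1−p)/p = 1.4327/3 = 0.4776  ⇒  p = 1/(1 + 0.4776) = 0.6768
Tq-149: 67.7%, Tq-151: 32.3%.

67.7%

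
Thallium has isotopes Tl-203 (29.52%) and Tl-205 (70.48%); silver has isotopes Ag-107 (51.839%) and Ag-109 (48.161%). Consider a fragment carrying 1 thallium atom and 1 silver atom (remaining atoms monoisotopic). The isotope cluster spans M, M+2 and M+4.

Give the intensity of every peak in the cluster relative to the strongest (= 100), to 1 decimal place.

30.2 : 100.0 : 66.9

Thallium pattern (n=1): 0.2952 : 0.7048
Silver pattern (n=1): 0.51839 : 0.48161
Convolve the two distributions (both contribute in 2-u steps):
  M: 0.2952×0.51839 = 0.153029
  M+2: 0.2952×0.48161 + 0.7048×0.51839 = 0.507533
  M+4: 0.7048×0.48161 = 0.339439
Scale to base peak (0.507533) = 100: 30.2 : 100.0 : 66.9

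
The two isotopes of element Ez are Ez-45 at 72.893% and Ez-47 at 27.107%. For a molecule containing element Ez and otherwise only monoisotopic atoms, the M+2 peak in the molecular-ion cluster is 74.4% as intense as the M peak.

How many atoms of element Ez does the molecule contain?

For n independent Ez atoms, I(M+2)/I(M) = n · (abundance Ez-47) / (abundance Ez-45) = n · 0.27107/0.72893.
n = 0.744 × 0.72893/0.27107 = 2.00 ≈ 2

2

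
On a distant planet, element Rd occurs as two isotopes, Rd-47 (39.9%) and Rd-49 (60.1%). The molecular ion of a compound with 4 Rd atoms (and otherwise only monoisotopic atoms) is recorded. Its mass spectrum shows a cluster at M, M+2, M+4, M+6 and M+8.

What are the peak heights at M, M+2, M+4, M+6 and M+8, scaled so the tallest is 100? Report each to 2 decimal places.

7.32 : 44.08 : 99.58 : 100.00 : 37.66

Each Rd atom is independently Rd-47 (p = 0.399) or Rd-49 (q = 0.601); the cluster is the binomial expansion (p + q)^4.
P(M) = 0.399^4 = 0.025345
P(M+2) = 4 × 0.399^3 × 0.601^1 = 0.152705
P(M+4) = 6 × 0.399^2 × 0.601^2 = 0.345021
P(M+6) = 4 × 0.399^1 × 0.601^3 = 0.346463
P(M+8) = 0.601^4 = 0.130466
The M+6 peak is largest (0.346463); scaling to 100 gives 7.32 : 44.08 : 99.58 : 100.00 : 37.66.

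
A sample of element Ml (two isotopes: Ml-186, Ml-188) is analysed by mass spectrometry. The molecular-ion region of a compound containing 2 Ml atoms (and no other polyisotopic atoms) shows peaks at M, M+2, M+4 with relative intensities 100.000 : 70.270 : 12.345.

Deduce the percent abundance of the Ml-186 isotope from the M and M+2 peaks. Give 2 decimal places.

74.00%

If p is the fraction of Ml that is Ml-186, then I(M+2)/I(M) = [C(2,1)·p^1·(1−p)] / p^2 = 2·(1−p)/p = 70.270/100.000 = 0.7027
(1−p)/p = 0.7027/2 = 0.3513  ⇒  p = 1/(1 + 0.3513) = 0.7400
Ml-186: 74.00%, Ml-188: 26.00%.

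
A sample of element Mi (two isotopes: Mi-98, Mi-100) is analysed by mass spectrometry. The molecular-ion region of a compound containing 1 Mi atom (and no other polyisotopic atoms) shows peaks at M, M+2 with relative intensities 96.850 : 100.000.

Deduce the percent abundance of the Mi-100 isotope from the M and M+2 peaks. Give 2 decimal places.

50.80%

Let p = fractional abundance of Mi-98. I(M+2)/I(M) = [C(1,1)·p^0·(1−p)] / p^1 = 1·(1−p)/p = 100.000/96.850 = 1.0325
(1−p)/p = 1.0325/1 = 1.0325  ⇒  p = 1/(1 + 1.0325) = 0.4920
Mi-98: 49.20%, Mi-100: 50.80%.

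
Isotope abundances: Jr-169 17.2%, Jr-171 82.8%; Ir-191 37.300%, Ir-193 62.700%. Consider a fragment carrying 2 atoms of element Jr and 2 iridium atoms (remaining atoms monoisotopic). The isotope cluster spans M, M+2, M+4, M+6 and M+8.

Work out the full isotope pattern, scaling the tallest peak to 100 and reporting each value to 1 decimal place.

Element Jr pattern (n=2): 0.029584 : 0.284832 : 0.685584
Iridium pattern (n=2): 0.139129 : 0.467742 : 0.393129
Convolve the two distributions (both contribute in 2-u steps):
  M: 0.029584×0.139129 = 0.004116
  M+2: 0.029584×0.467742 + 0.284832×0.139129 = 0.053466
  M+4: 0.029584×0.393129 + 0.284832×0.467742 + 0.685584×0.139129 = 0.240243
  M+6: 0.284832×0.393129 + 0.685584×0.467742 = 0.432652
  M+8: 0.685584×0.393129 = 0.269523
Scale to base peak (0.432652) = 100: 1.0 : 12.4 : 55.5 : 100.0 : 62.3

1.0 : 12.4 : 55.5 : 100.0 : 62.3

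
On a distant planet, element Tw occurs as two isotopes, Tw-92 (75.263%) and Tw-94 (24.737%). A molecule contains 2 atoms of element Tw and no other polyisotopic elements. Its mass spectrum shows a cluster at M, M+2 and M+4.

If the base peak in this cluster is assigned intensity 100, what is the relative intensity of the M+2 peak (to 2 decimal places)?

65.73

Binomial terms of (0.75263 + 0.24737)^2: M 0.5665, M+2 0.3724, M+4 0.0612 → M is the base peak.
P(M) = C(2,0) × 0.75263^2 × 0.24737^0 = 1 × 0.56645192 × 1.0000 = 0.566452 (base)
P(M+2) = C(2,1) × 0.75263^1 × 0.24737^1 = 2 × 0.75263 × 0.24737 = 0.372356
Relative intensity = 0.372356 / 0.566452 × 100 = 65.73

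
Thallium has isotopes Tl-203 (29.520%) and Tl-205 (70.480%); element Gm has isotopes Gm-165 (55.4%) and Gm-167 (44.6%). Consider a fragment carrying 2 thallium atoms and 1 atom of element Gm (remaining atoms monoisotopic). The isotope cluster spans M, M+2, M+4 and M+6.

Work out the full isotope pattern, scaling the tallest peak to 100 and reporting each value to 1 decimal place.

Thallium pattern (n=2): 0.08714304 : 0.41611392 : 0.49674304
Element Gm pattern (n=1): 0.5540 : 0.4460
Convolve the two distributions (both contribute in 2-u steps):
  M: 0.08714304×0.5540 = 0.048277
  M+2: 0.08714304×0.4460 + 0.41611392×0.5540 = 0.269393
  M+4: 0.41611392×0.4460 + 0.49674304×0.5540 = 0.460782
  M+6: 0.49674304×0.4460 = 0.221547
Scale to base peak (0.460782) = 100: 10.5 : 58.5 : 100.0 : 48.1

10.5 : 58.5 : 100.0 : 48.1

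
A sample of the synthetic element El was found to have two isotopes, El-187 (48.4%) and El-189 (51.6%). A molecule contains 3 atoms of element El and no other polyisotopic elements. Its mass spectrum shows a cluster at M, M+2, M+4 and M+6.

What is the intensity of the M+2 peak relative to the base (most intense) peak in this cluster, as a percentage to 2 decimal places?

Binomial terms of (0.484 + 0.516)^3: M 0.1134, M+2 0.3626, M+4 0.3866, M+6 0.1374 → M+4 is the base peak.
P(M+4) = C(3,2) × 0.484^1 × 0.516^2 = 3 × 0.4840 × 0.266256 = 0.386604 (base)
P(M+2) = C(3,1) × 0.484^2 × 0.516^1 = 3 × 0.234256 × 0.5160 = 0.362628
Relative intensity = 0.362628 / 0.386604 × 100 = 93.80

93.80%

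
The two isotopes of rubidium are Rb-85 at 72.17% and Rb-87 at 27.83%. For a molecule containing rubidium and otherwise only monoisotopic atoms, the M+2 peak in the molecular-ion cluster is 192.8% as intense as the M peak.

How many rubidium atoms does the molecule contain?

5

With n Rb atoms, P(M+2)/P(M) = C(n,1)·p^(n−1)q / p^n = n·q/p = n · 0.2783/0.7217.
n = 1.928 × 0.7217/0.2783 = 5.00 ≈ 5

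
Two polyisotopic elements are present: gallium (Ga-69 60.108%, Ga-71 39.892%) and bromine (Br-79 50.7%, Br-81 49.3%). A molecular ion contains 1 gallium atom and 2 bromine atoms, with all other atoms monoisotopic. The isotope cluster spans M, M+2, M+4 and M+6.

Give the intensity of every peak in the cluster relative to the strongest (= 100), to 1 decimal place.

Gallium pattern (n=1): 0.60108 : 0.39892
Bromine pattern (n=2): 0.257049 : 0.499902 : 0.243049
Convolve the two distributions (both contribute in 2-u steps):
  M: 0.60108×0.257049 = 0.154507
  M+2: 0.60108×0.499902 + 0.39892×0.257049 = 0.403023
  M+4: 0.60108×0.243049 + 0.39892×0.499902 = 0.345513
  M+6: 0.39892×0.243049 = 0.096957
Scale to base peak (0.403023) = 100: 38.3 : 100.0 : 85.7 : 24.1

38.3 : 100.0 : 85.7 : 24.1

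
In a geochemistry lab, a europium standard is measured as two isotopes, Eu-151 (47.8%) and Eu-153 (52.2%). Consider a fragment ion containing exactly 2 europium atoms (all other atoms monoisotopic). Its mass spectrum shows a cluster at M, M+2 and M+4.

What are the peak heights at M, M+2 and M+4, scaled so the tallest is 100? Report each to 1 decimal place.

45.8 : 100.0 : 54.6

Expanding (0.478 + 0.522)^2:
P(M) = 0.478^2 = 0.228484
P(M+2) = 2 × 0.478^1 × 0.522^1 = 0.499032
P(M+4) = 0.522^2 = 0.272484
The M+2 peak is largest (0.499032); scaling to 100 gives 45.8 : 100.0 : 54.6.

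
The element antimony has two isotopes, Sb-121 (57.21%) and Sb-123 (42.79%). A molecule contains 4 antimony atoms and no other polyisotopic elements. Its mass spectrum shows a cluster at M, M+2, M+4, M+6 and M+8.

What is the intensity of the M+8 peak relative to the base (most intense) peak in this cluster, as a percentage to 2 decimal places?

9.32%

(0.5721 + 0.4279)^4 gives M 0.1071, M+2 0.3205, M+4 0.3596, M+6 0.1793, M+8 0.0335; the largest is M+4.
P(M+4) = C(4,2) × 0.5721^2 × 0.4279^2 = 6 × 0.32729841 × 0.18309841 = 0.359567 (base)
P(M+8) = C(4,4) × 0.5721^0 × 0.4279^4 = 1 × 1.0000 × 0.03352503 = 0.033525
Relative intensity = 0.033525 / 0.359567 × 100 = 9.32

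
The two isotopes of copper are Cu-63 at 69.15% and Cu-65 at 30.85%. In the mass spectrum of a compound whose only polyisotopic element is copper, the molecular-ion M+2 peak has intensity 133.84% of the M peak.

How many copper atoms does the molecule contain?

With n Cu atoms, P(M+2)/P(M) = C(n,1)·p^(n−1)q / p^n = n·q/p = n · 0.3085/0.6915.
n = 1.3384 × 0.6915/0.3085 = 3.00 ≈ 3

3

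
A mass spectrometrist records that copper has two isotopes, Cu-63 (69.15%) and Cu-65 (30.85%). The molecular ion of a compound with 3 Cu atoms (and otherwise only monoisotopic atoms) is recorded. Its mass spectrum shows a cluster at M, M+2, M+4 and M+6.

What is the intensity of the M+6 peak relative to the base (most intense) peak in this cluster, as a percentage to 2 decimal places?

(0.6915 + 0.3085)^3 gives M 0.3307, M+2 0.4425, M+4 0.1974, M+6 0.0294; the largest is M+2.
P(M+2) = C(3,1) × 0.6915^2 × 0.3085^1 = 3 × 0.47817225 × 0.3085 = 0.442548 (base)
P(M+6) = C(3,3) × 0.6915^0 × 0.3085^3 = 1 × 1.0000 × 0.02936064 = 0.029361
Relative intensity = 0.029361 / 0.442548 × 100 = 6.63

6.63%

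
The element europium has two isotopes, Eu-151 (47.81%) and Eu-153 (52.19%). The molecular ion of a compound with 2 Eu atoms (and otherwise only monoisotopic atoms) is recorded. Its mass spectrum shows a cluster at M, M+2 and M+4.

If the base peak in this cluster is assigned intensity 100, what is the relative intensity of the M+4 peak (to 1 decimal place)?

(0.4781 + 0.5219)^2 gives M 0.2286, M+2 0.4990, M+4 0.2724; the largest is M+2.
P(M+2) = C(2,1) × 0.4781^1 × 0.5219^1 = 2 × 0.4781 × 0.5219 = 0.499041 (base)
P(M+4) = C(2,2) × 0.4781^0 × 0.5219^2 = 1 × 1.0000 × 0.27237961 = 0.272380
Relative intensity = 0.272380 / 0.499041 × 100 = 54.6

54.6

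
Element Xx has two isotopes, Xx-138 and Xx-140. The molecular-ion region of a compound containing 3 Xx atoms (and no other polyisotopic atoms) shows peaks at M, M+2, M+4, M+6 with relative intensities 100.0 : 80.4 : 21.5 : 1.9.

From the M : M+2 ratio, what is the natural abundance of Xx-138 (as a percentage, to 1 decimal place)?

78.9%

If p is the fraction of Xx that is Xx-138, then I(M+2)/I(M) = [C(3,1)·p^2·(1−p)] / p^3 = 3·(1−p)/p = 80.4/100.0 = 0.8040
(1−p)/p = 0.8040/3 = 0.2680  ⇒  p = 1/(1 + 0.2680) = 0.7886
Xx-138: 78.9%, Xx-140: 21.1%.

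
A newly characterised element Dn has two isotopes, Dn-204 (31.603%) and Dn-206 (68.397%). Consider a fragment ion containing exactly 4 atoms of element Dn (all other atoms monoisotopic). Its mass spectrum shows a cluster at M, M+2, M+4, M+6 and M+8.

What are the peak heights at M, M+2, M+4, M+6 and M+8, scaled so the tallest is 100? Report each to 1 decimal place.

2.5 : 21.3 : 69.3 : 100.0 : 54.1

Expanding (0.31603 + 0.68397)^4:
P(M) = 0.31603^4 = 0.009975
P(M+2) = 4 × 0.31603^3 × 0.68397^1 = 0.086354
P(M+4) = 6 × 0.31603^2 × 0.68397^2 = 0.280338
P(M+6) = 4 × 0.31603^1 × 0.68397^3 = 0.404482
P(M+8) = 0.68397^4 = 0.218851
The M+6 peak is largest (0.404482); scaling to 100 gives 2.5 : 21.3 : 69.3 : 100.0 : 54.1.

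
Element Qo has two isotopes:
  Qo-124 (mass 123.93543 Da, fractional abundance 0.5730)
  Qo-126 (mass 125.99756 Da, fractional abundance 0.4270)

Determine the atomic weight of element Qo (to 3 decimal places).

124.816 Da

The abundance-weighted mean is 0.5730 × 123.93543 + 0.4270 × 125.99756
= 71.015001 + 53.800958 = 124.815959 Da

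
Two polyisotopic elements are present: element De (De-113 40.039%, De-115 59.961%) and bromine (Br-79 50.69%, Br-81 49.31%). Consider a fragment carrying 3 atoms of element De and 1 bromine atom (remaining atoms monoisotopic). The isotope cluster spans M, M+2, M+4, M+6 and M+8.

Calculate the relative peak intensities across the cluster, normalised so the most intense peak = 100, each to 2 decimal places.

9.01 : 49.25 : 100.00 : 89.23 : 29.44

Element De pattern (n=3): 0.06418738 : 0.28837431 : 0.43185924 : 0.21557907
Bromine pattern (n=1): 0.5069 : 0.4931
Convolve the two distributions (both contribute in 2-u steps):
  M: 0.06418738×0.5069 = 0.032537
  M+2: 0.06418738×0.4931 + 0.28837431×0.5069 = 0.177828
  M+4: 0.28837431×0.4931 + 0.43185924×0.5069 = 0.361107
  M+6: 0.43185924×0.4931 + 0.21557907×0.5069 = 0.322227
  M+8: 0.21557907×0.4931 = 0.106302
Scale to base peak (0.361107) = 100: 9.01 : 49.25 : 100.00 : 89.23 : 29.44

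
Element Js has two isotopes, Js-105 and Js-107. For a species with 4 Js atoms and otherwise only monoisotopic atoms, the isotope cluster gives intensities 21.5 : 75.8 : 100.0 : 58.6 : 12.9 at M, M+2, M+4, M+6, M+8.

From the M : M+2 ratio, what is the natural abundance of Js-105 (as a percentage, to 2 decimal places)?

If p is the fraction of Js that is Js-105, then I(M+2)/I(M) = [C(4,1)·p^3·(1−p)] / p^4 = 4·(1−p)/p = 75.8/21.5 = 3.5256
(1−p)/p = 3.5256/4 = 0.8814  ⇒  p = 1/(1 + 0.8814) = 0.5315
Js-105: 53.15%, Js-107: 46.85%.

53.15%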